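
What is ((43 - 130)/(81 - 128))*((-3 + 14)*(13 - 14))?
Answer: -957/47 ≈ -20.362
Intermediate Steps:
((43 - 130)/(81 - 128))*((-3 + 14)*(13 - 14)) = (-87/(-47))*(11*(-1)) = -87*(-1/47)*(-11) = (87/47)*(-11) = -957/47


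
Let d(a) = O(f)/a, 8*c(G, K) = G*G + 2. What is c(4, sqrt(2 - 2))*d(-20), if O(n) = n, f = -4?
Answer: 9/20 ≈ 0.45000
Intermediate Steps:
c(G, K) = 1/4 + G**2/8 (c(G, K) = (G*G + 2)/8 = (G**2 + 2)/8 = (2 + G**2)/8 = 1/4 + G**2/8)
d(a) = -4/a
c(4, sqrt(2 - 2))*d(-20) = (1/4 + (1/8)*4**2)*(-4/(-20)) = (1/4 + (1/8)*16)*(-4*(-1/20)) = (1/4 + 2)*(1/5) = (9/4)*(1/5) = 9/20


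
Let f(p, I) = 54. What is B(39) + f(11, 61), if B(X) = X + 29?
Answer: 122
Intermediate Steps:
B(X) = 29 + X
B(39) + f(11, 61) = (29 + 39) + 54 = 68 + 54 = 122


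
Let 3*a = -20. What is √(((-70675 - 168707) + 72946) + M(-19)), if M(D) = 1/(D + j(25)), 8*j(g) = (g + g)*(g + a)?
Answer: 8*I*√3421323215/1147 ≈ 407.97*I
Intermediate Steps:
a = -20/3 (a = (⅓)*(-20) = -20/3 ≈ -6.6667)
j(g) = g*(-20/3 + g)/4 (j(g) = ((g + g)*(g - 20/3))/8 = ((2*g)*(-20/3 + g))/8 = (2*g*(-20/3 + g))/8 = g*(-20/3 + g)/4)
M(D) = 1/(1375/12 + D) (M(D) = 1/(D + (1/12)*25*(-20 + 3*25)) = 1/(D + (1/12)*25*(-20 + 75)) = 1/(D + (1/12)*25*55) = 1/(D + 1375/12) = 1/(1375/12 + D))
√(((-70675 - 168707) + 72946) + M(-19)) = √(((-70675 - 168707) + 72946) + 12/(1375 + 12*(-19))) = √((-239382 + 72946) + 12/(1375 - 228)) = √(-166436 + 12/1147) = √(-190902080/1147) = 8*I*√3421323215/1147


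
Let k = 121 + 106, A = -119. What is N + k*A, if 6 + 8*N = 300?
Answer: -107905/4 ≈ -26976.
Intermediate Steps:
N = 147/4 (N = -3/4 + (1/8)*300 = -3/4 + 75/2 = 147/4 ≈ 36.750)
k = 227
N + k*A = 147/4 + 227*(-119) = 147/4 - 27013 = -107905/4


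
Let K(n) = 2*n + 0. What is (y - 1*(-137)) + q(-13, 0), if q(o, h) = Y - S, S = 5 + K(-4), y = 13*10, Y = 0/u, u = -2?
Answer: 270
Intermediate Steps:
K(n) = 2*n
Y = 0 (Y = 0/(-2) = 0*(-½) = 0)
y = 130
S = -3 (S = 5 + 2*(-4) = 5 - 8 = -3)
q(o, h) = 3 (q(o, h) = 0 - 1*(-3) = 0 + 3 = 3)
(y - 1*(-137)) + q(-13, 0) = (130 - 1*(-137)) + 3 = (130 + 137) + 3 = 267 + 3 = 270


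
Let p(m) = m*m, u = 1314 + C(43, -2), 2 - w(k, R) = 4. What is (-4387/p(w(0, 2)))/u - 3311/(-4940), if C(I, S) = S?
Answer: -26193/158080 ≈ -0.16569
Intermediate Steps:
w(k, R) = -2 (w(k, R) = 2 - 1*4 = 2 - 4 = -2)
u = 1312 (u = 1314 - 2 = 1312)
p(m) = m**2
(-4387/p(w(0, 2)))/u - 3311/(-4940) = -4387/((-2)**2)/1312 - 3311/(-4940) = -4387/4*(1/1312) - 3311*(-1/4940) = -4387*1/4*(1/1312) + 3311/4940 = -4387/4*1/1312 + 3311/4940 = -107/128 + 3311/4940 = -26193/158080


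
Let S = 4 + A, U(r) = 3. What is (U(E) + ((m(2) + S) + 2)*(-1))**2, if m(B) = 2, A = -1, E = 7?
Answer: 16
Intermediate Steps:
S = 3 (S = 4 - 1 = 3)
(U(E) + ((m(2) + S) + 2)*(-1))**2 = (3 + ((2 + 3) + 2)*(-1))**2 = (3 + (5 + 2)*(-1))**2 = (3 + 7*(-1))**2 = (3 - 7)**2 = (-4)**2 = 16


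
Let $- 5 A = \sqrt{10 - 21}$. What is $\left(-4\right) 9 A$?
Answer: $\frac{36 i \sqrt{11}}{5} \approx 23.88 i$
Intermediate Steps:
$A = - \frac{i \sqrt{11}}{5}$ ($A = - \frac{\sqrt{10 - 21}}{5} = - \frac{\sqrt{-11}}{5} = - \frac{i \sqrt{11}}{5} \approx - 0.66333 i$)
$\left(-4\right) 9 A = \left(-4\right) 9 \left(- \frac{i \sqrt{11}}{5}\right) = - 36 \left(- \frac{i \sqrt{11}}{5}\right) = \frac{36 i \sqrt{11}}{5}$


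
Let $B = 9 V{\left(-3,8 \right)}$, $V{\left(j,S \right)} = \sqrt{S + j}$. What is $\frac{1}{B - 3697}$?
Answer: $- \frac{3697}{13667404} - \frac{9 \sqrt{5}}{13667404} \approx -0.00027197$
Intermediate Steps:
$B = 9 \sqrt{5}$ ($B = 9 \sqrt{8 - 3} = 9 \sqrt{5} \approx 20.125$)
$\frac{1}{B - 3697} = \frac{1}{9 \sqrt{5} - 3697} = \frac{1}{-3697 + 9 \sqrt{5}}$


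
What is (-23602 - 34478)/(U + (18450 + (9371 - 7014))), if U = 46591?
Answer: -9680/11233 ≈ -0.86175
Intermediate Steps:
(-23602 - 34478)/(U + (18450 + (9371 - 7014))) = (-23602 - 34478)/(46591 + (18450 + (9371 - 7014))) = -58080/(46591 + (18450 + 2357)) = -58080/(46591 + 20807) = -58080/67398 = -58080*1/67398 = -9680/11233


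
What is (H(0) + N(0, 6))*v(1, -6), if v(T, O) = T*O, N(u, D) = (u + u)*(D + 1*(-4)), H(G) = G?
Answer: 0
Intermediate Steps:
N(u, D) = 2*u*(-4 + D) (N(u, D) = (2*u)*(D - 4) = (2*u)*(-4 + D) = 2*u*(-4 + D))
v(T, O) = O*T
(H(0) + N(0, 6))*v(1, -6) = (0 + 2*0*(-4 + 6))*(-6*1) = (0 + 2*0*2)*(-6) = (0 + 0)*(-6) = 0*(-6) = 0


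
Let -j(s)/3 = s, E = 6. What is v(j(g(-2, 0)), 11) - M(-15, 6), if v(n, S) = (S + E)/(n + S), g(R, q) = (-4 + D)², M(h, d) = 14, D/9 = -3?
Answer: -40225/2872 ≈ -14.006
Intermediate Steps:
D = -27 (D = 9*(-3) = -27)
g(R, q) = 961 (g(R, q) = (-4 - 27)² = (-31)² = 961)
j(s) = -3*s
v(n, S) = (6 + S)/(S + n) (v(n, S) = (S + 6)/(n + S) = (6 + S)/(S + n))
v(j(g(-2, 0)), 11) - M(-15, 6) = (6 + 11)/(11 - 3*961) - 1*14 = 17/(11 - 2883) - 14 = 17/(-2872) - 14 = -1/2872*17 - 14 = -17/2872 - 14 = -40225/2872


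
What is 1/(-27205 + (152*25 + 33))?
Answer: -1/23372 ≈ -4.2786e-5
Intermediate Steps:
1/(-27205 + (152*25 + 33)) = 1/(-27205 + (3800 + 33)) = 1/(-27205 + 3833) = 1/(-23372) = -1/23372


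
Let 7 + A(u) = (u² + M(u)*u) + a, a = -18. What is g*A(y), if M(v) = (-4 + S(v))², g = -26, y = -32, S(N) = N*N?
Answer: 865586826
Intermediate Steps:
S(N) = N²
M(v) = (-4 + v²)²
A(u) = -25 + u² + u*(-4 + u²)² (A(u) = -7 + ((u² + (-4 + u²)²*u) - 18) = -7 + ((u² + u*(-4 + u²)²) - 18) = -7 + (-18 + u² + u*(-4 + u²)²) = -25 + u² + u*(-4 + u²)²)
g*A(y) = -26*(-25 + (-32)² - 32*(-4 + (-32)²)²) = -26*(-25 + 1024 - 32*(-4 + 1024)²) = -26*(-25 + 1024 - 32*1020²) = -26*(-25 + 1024 - 32*1040400) = -26*(-25 + 1024 - 33292800) = -26*(-33291801) = 865586826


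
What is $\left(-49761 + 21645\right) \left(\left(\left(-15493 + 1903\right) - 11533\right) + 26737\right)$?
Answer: $-45379224$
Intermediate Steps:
$\left(-49761 + 21645\right) \left(\left(\left(-15493 + 1903\right) - 11533\right) + 26737\right) = - 28116 \left(\left(-13590 - 11533\right) + 26737\right) = - 28116 \left(-25123 + 26737\right) = \left(-28116\right) 1614 = -45379224$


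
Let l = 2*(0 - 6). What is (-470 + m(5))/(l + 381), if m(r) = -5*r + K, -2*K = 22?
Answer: -506/369 ≈ -1.3713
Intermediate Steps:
K = -11 (K = -½*22 = -11)
m(r) = -11 - 5*r (m(r) = -5*r - 11 = -11 - 5*r)
l = -12 (l = 2*(-6) = -12)
(-470 + m(5))/(l + 381) = (-470 + (-11 - 5*5))/(-12 + 381) = (-470 + (-11 - 25))/369 = (-470 - 36)*(1/369) = -506*1/369 = -506/369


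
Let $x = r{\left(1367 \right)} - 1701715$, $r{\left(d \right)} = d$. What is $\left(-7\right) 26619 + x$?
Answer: $-1886681$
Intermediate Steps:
$x = -1700348$ ($x = 1367 - 1701715 = -1700348$)
$\left(-7\right) 26619 + x = \left(-7\right) 26619 - 1700348 = -186333 - 1700348 = -1886681$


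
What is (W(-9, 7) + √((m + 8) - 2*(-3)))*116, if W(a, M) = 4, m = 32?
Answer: 464 + 116*√46 ≈ 1250.8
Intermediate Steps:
(W(-9, 7) + √((m + 8) - 2*(-3)))*116 = (4 + √((32 + 8) - 2*(-3)))*116 = (4 + √(40 + 6))*116 = (4 + √46)*116 = 464 + 116*√46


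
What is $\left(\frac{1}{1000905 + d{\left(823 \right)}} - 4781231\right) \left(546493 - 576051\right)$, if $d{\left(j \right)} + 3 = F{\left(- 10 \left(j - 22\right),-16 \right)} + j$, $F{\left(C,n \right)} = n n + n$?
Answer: $\frac{141601326822860012}{1001965} \approx 1.4132 \cdot 10^{11}$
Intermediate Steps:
$F{\left(C,n \right)} = n + n^{2}$ ($F{\left(C,n \right)} = n^{2} + n = n + n^{2}$)
$d{\left(j \right)} = 237 + j$ ($d{\left(j \right)} = -3 + \left(- 16 \left(1 - 16\right) + j\right) = -3 + \left(\left(-16\right) \left(-15\right) + j\right) = -3 + \left(240 + j\right) = 237 + j$)
$\left(\frac{1}{1000905 + d{\left(823 \right)}} - 4781231\right) \left(546493 - 576051\right) = \left(\frac{1}{1000905 + \left(237 + 823\right)} - 4781231\right) \left(546493 - 576051\right) = \left(\frac{1}{1000905 + 1060} - 4781231\right) \left(-29558\right) = \left(\frac{1}{1001965} - 4781231\right) \left(-29558\right) = \left(- \frac{4790626118914}{1001965}\right) \left(-29558\right) = \frac{141601326822860012}{1001965}$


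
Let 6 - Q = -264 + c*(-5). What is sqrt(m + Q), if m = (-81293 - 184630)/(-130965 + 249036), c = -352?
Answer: I*sqrt(28536531887)/4373 ≈ 38.63*I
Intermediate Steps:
m = -9849/4373 (m = -265923/118071 = -265923*1/118071 = -9849/4373 ≈ -2.2522)
Q = -1490 (Q = 6 - (-264 - 352*(-5)) = 6 - (-264 + 1760) = 6 - 1*1496 = 6 - 1496 = -1490)
sqrt(m + Q) = sqrt(-9849/4373 - 1490) = sqrt(-6525619/4373) = I*sqrt(28536531887)/4373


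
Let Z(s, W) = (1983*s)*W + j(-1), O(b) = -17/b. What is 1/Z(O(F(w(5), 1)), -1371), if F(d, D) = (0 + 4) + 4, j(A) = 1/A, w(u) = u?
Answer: 8/46217773 ≈ 1.7309e-7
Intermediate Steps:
F(d, D) = 8 (F(d, D) = 4 + 4 = 8)
Z(s, W) = -1 + 1983*W*s (Z(s, W) = (1983*s)*W + 1/(-1) = 1983*W*s - 1 = -1 + 1983*W*s)
1/Z(O(F(w(5), 1)), -1371) = 1/(-1 + 1983*(-1371)*(-17/8)) = 1/(-1 + 46217781/8) = 1/(46217773/8) = 8/46217773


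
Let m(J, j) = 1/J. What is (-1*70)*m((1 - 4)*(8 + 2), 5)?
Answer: 7/3 ≈ 2.3333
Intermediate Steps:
(-1*70)*m((1 - 4)*(8 + 2), 5) = (-1*70)/(((1 - 4)*(8 + 2))) = -70/((-3*10)) = -70/(-30) = -70*(-1/30) = 7/3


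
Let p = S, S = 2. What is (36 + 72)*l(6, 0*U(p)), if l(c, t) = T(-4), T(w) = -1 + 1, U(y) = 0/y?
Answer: 0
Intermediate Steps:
p = 2
U(y) = 0
T(w) = 0
l(c, t) = 0
(36 + 72)*l(6, 0*U(p)) = (36 + 72)*0 = 108*0 = 0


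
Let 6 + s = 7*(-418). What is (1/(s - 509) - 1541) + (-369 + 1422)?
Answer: -1679209/3441 ≈ -488.00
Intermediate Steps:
s = -2932 (s = -6 + 7*(-418) = -6 - 2926 = -2932)
(1/(s - 509) - 1541) + (-369 + 1422) = (1/(-2932 - 509) - 1541) + (-369 + 1422) = (1/(-3441) - 1541) + 1053 = (-1/3441 - 1541) + 1053 = -5302582/3441 + 1053 = -1679209/3441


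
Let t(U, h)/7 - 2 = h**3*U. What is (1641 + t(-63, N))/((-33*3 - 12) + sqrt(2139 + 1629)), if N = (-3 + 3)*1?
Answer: -61235/2851 - 3310*sqrt(942)/8553 ≈ -33.356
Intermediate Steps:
N = 0 (N = 0*1 = 0)
t(U, h) = 14 + 7*U*h**3 (t(U, h) = 14 + 7*(h**3*U) = 14 + 7*(U*h**3) = 14 + 7*U*h**3)
(1641 + t(-63, N))/((-33*3 - 12) + sqrt(2139 + 1629)) = (1641 + (14 + 7*(-63)*0**3))/((-33*3 - 12) + sqrt(2139 + 1629)) = (1641 + (14 + 7*(-63)*0))/((-99 - 12) + sqrt(3768)) = (1641 + (14 + 0))/(-111 + 2*sqrt(942)) = (1641 + 14)/(-111 + 2*sqrt(942)) = 1655/(-111 + 2*sqrt(942))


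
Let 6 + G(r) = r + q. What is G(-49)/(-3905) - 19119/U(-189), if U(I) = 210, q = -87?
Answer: -14015/154 ≈ -91.006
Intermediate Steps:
G(r) = -93 + r (G(r) = -6 + (r - 87) = -6 + (-87 + r) = -93 + r)
G(-49)/(-3905) - 19119/U(-189) = (-93 - 49)/(-3905) - 19119/210 = -142*(-1/3905) - 19119*1/210 = 2/55 - 6373/70 = -14015/154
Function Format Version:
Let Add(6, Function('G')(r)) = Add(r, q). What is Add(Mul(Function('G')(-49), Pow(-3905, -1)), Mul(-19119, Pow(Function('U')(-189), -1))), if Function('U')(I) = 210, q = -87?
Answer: Rational(-14015, 154) ≈ -91.006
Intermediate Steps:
Function('G')(r) = Add(-93, r) (Function('G')(r) = Add(-6, Add(r, -87)) = Add(-6, Add(-87, r)) = Add(-93, r))
Add(Mul(Function('G')(-49), Pow(-3905, -1)), Mul(-19119, Pow(Function('U')(-189), -1))) = Add(Mul(Add(-93, -49), Pow(-3905, -1)), Mul(-19119, Pow(210, -1))) = Add(Mul(-142, Rational(-1, 3905)), Mul(-19119, Rational(1, 210))) = Add(Rational(2, 55), Rational(-6373, 70)) = Rational(-14015, 154)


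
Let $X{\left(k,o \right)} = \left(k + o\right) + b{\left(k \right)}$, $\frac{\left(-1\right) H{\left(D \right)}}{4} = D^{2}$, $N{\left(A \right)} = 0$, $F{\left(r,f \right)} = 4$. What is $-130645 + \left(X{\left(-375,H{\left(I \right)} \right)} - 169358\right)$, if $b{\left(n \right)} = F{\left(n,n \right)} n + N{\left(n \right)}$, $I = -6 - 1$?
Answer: $-302074$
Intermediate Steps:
$I = -7$ ($I = -6 - 1 = -7$)
$b{\left(n \right)} = 4 n$ ($b{\left(n \right)} = 4 n + 0 = 4 n$)
$H{\left(D \right)} = - 4 D^{2}$
$X{\left(k,o \right)} = o + 5 k$ ($X{\left(k,o \right)} = \left(k + o\right) + 4 k = o + 5 k$)
$-130645 + \left(X{\left(-375,H{\left(I \right)} \right)} - 169358\right) = -130645 - \left(171233 + 196\right) = -130645 - 171429 = -302074$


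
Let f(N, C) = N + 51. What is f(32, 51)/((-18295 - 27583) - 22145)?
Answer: -83/68023 ≈ -0.0012202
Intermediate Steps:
f(N, C) = 51 + N
f(32, 51)/((-18295 - 27583) - 22145) = (51 + 32)/((-18295 - 27583) - 22145) = 83/(-45878 - 22145) = 83/(-68023) = 83*(-1/68023) = -83/68023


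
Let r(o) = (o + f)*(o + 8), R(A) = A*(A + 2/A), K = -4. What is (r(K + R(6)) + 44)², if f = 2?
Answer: 2421136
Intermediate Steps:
r(o) = (2 + o)*(8 + o) (r(o) = (o + 2)*(o + 8) = (2 + o)*(8 + o))
(r(K + R(6)) + 44)² = ((16 + (-4 + (2 + 6²))² + 10*(-4 + (2 + 6²))) + 44)² = ((16 + (-4 + (2 + 36))² + 10*(-4 + (2 + 36))) + 44)² = ((16 + (-4 + 38)² + 10*(-4 + 38)) + 44)² = ((16 + 34² + 10*34) + 44)² = ((16 + 1156 + 340) + 44)² = (1512 + 44)² = 1556² = 2421136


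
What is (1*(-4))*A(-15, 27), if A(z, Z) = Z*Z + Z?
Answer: -3024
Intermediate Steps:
A(z, Z) = Z + Z**2 (A(z, Z) = Z**2 + Z = Z + Z**2)
(1*(-4))*A(-15, 27) = (1*(-4))*(27*(1 + 27)) = -108*28 = -4*756 = -3024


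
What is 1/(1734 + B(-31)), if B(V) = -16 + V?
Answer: 1/1687 ≈ 0.00059277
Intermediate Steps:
1/(1734 + B(-31)) = 1/(1734 + (-16 - 31)) = 1/(1734 - 47) = 1/1687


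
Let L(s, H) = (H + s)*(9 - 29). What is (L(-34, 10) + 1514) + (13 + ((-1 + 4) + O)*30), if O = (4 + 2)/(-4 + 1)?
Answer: 2037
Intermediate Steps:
O = -2 (O = 6/(-3) = 6*(-⅓) = -2)
L(s, H) = -20*H - 20*s (L(s, H) = (H + s)*(-20) = -20*H - 20*s)
(L(-34, 10) + 1514) + (13 + ((-1 + 4) + O)*30) = ((-20*10 - 20*(-34)) + 1514) + (13 + ((-1 + 4) - 2)*30) = ((-200 + 680) + 1514) + (13 + (3 - 2)*30) = (480 + 1514) + (13 + 1*30) = 1994 + (13 + 30) = 1994 + 43 = 2037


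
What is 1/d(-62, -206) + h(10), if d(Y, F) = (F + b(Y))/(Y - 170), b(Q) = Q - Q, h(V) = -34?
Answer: -3386/103 ≈ -32.874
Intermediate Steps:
b(Q) = 0
d(Y, F) = F/(-170 + Y) (d(Y, F) = (F + 0)/(Y - 170) = F/(-170 + Y))
1/d(-62, -206) + h(10) = 1/(-206/(-170 - 62)) - 34 = 1/(-206/(-232)) - 34 = 1/(-206*(-1/232)) - 34 = 1/(103/116) - 34 = 116/103 - 34 = -3386/103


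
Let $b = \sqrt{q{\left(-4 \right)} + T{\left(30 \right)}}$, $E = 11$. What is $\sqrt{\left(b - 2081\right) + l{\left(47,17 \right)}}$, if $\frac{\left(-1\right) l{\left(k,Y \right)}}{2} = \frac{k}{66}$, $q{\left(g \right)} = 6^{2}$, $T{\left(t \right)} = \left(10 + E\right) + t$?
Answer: $\frac{\sqrt{-2267760 + 1089 \sqrt{87}}}{33} \approx 45.531 i$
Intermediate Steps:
$T{\left(t \right)} = 21 + t$ ($T{\left(t \right)} = \left(10 + 11\right) + t = 21 + t$)
$q{\left(g \right)} = 36$
$b = \sqrt{87}$ ($b = \sqrt{36 + \left(21 + 30\right)} = \sqrt{36 + 51} = \sqrt{87} \approx 9.3274$)
$l{\left(k,Y \right)} = - \frac{k}{33}$ ($l{\left(k,Y \right)} = - 2 \frac{k}{66} = - \frac{k}{33}$)
$\sqrt{\left(b - 2081\right) + l{\left(47,17 \right)}} = \sqrt{\left(\sqrt{87} - 2081\right) - \frac{47}{33}} = \sqrt{\left(-2081 + \sqrt{87}\right) - \frac{47}{33}} = \sqrt{- \frac{68720}{33} + \sqrt{87}}$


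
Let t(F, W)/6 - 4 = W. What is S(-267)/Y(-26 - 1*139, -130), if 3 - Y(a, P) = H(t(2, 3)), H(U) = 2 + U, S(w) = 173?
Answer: -173/41 ≈ -4.2195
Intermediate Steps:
t(F, W) = 24 + 6*W
Y(a, P) = -41 (Y(a, P) = 3 - (2 + (24 + 6*3)) = 3 - (2 + (24 + 18)) = 3 - (2 + 42) = 3 - 1*44 = 3 - 44 = -41)
S(-267)/Y(-26 - 1*139, -130) = 173/(-41) = 173*(-1/41) = -173/41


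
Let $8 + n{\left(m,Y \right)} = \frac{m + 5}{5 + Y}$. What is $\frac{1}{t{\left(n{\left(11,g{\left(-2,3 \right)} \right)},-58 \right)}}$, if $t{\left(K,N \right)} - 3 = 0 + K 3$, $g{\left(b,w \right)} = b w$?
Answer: $- \frac{1}{69} \approx -0.014493$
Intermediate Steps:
$n{\left(m,Y \right)} = -8 + \frac{5 + m}{5 + Y}$ ($n{\left(m,Y \right)} = -8 + \frac{m + 5}{5 + Y} = -8 + \frac{5 + m}{5 + Y}$)
$t{\left(K,N \right)} = 3 + 3 K$ ($t{\left(K,N \right)} = 3 + \left(0 + K 3\right) = 3 + \left(0 + 3 K\right) = 3 + 3 K$)
$\frac{1}{t{\left(n{\left(11,g{\left(-2,3 \right)} \right)},-58 \right)}} = \frac{1}{3 + 3 \frac{-35 + 11 - 8 \left(\left(-2\right) 3\right)}{5 - 6}} = \frac{1}{3 + 3 \frac{-35 + 11 - -48}{5 - 6}} = \frac{1}{3 + 3 \frac{-35 + 11 + 48}{-1}} = \frac{1}{3 + 3 \left(\left(-1\right) 24\right)} = \frac{1}{3 + 3 \left(-24\right)} = \frac{1}{3 - 72} = \frac{1}{-69} = - \frac{1}{69}$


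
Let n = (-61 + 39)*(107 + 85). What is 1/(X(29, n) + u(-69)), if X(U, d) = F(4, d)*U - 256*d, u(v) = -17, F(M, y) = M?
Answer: 1/1081443 ≈ 9.2469e-7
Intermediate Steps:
n = -4224 (n = -22*192 = -4224)
X(U, d) = -256*d + 4*U (X(U, d) = 4*U - 256*d = -256*d + 4*U)
1/(X(29, n) + u(-69)) = 1/((-256*(-4224) + 4*29) - 17) = 1/((1081344 + 116) - 17) = 1/(1081460 - 17) = 1/1081443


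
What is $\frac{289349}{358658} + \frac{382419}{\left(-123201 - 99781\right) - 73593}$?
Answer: $- \frac{51343954027}{106368996350} \approx -0.4827$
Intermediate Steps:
$\frac{289349}{358658} + \frac{382419}{\left(-123201 - 99781\right) - 73593} = 289349 \cdot \frac{1}{358658} + \frac{382419}{-222982 - 73593} = \frac{289349}{358658} + \frac{382419}{-296575} = \frac{289349}{358658} + 382419 \left(- \frac{1}{296575}\right) = \frac{289349}{358658} - \frac{382419}{296575} = - \frac{51343954027}{106368996350}$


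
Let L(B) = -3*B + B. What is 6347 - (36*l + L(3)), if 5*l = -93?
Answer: 35113/5 ≈ 7022.6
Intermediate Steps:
l = -93/5 (l = (1/5)*(-93) = -93/5 ≈ -18.600)
L(B) = -2*B
6347 - (36*l + L(3)) = 6347 - (36*(-93/5) - 2*3) = 6347 - (-3348/5 - 6) = 6347 - 1*(-3378/5) = 6347 + 3378/5 = 35113/5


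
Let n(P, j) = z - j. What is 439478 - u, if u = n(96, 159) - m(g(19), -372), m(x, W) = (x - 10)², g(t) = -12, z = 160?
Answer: 439961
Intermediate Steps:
n(P, j) = 160 - j
m(x, W) = (-10 + x)²
u = -483 (u = (160 - 1*159) - (-10 - 12)² = (160 - 159) - 1*(-22)² = 1 - 1*484 = 1 - 484 = -483)
439478 - u = 439478 - 1*(-483) = 439478 + 483 = 439961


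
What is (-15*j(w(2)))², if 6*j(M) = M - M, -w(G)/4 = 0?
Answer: 0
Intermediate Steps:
w(G) = 0 (w(G) = -4*0 = 0)
j(M) = 0 (j(M) = (M - M)/6 = (⅙)*0 = 0)
(-15*j(w(2)))² = (-15*0)² = 0² = 0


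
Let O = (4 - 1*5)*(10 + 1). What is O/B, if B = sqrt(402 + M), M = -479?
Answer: I*sqrt(77)/7 ≈ 1.2536*I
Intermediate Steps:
B = I*sqrt(77) (B = sqrt(402 - 479) = sqrt(-77) = I*sqrt(77) ≈ 8.775*I)
O = -11 (O = (4 - 5)*11 = -1*11 = -11)
O/B = -11*(-I*sqrt(77)/77) = -(-1)*I*sqrt(77)/7 = I*sqrt(77)/7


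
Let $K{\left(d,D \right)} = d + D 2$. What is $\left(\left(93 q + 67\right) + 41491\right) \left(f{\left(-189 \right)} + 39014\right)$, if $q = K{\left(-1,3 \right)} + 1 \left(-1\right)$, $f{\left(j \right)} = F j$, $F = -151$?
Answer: $2832497290$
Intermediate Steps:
$K{\left(d,D \right)} = d + 2 D$
$f{\left(j \right)} = - 151 j$
$q = 4$ ($q = \left(-1 + 2 \cdot 3\right) + 1 \left(-1\right) = \left(-1 + 6\right) - 1 = 5 - 1 = 4$)
$\left(\left(93 q + 67\right) + 41491\right) \left(f{\left(-189 \right)} + 39014\right) = \left(\left(93 \cdot 4 + 67\right) + 41491\right) \left(\left(-151\right) \left(-189\right) + 39014\right) = \left(\left(372 + 67\right) + 41491\right) \left(28539 + 39014\right) = \left(439 + 41491\right) 67553 = 41930 \cdot 67553 = 2832497290$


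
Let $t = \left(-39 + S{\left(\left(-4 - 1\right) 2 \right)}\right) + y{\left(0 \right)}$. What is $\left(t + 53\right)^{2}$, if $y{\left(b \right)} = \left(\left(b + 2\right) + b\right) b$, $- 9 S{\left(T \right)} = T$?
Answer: $\frac{18496}{81} \approx 228.35$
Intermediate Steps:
$S{\left(T \right)} = - \frac{T}{9}$
$y{\left(b \right)} = b \left(2 + 2 b\right)$ ($y{\left(b \right)} = \left(\left(2 + b\right) + b\right) b = \left(2 + 2 b\right) b = b \left(2 + 2 b\right)$)
$t = - \frac{341}{9}$ ($t = \left(-39 - \frac{\left(-4 - 1\right) 2}{9}\right) + 2 \cdot 0 \left(1 + 0\right) = \left(-39 - \frac{\left(-5\right) 2}{9}\right) + 2 \cdot 0 \cdot 1 = \left(-39 - - \frac{10}{9}\right) + 0 = \left(-39 + \frac{10}{9}\right) + 0 = - \frac{341}{9} + 0 = - \frac{341}{9} \approx -37.889$)
$\left(t + 53\right)^{2} = \left(- \frac{341}{9} + 53\right)^{2} = \left(\frac{136}{9}\right)^{2} = \frac{18496}{81}$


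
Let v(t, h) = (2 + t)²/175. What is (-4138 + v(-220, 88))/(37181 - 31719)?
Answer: -338313/477925 ≈ -0.70788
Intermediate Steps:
v(t, h) = (2 + t)²/175 (v(t, h) = (2 + t)²*(1/175) = (2 + t)²/175)
(-4138 + v(-220, 88))/(37181 - 31719) = (-4138 + (2 - 220)²/175)/(37181 - 31719) = (-4138 + (1/175)*(-218)²)/5462 = (-4138 + (1/175)*47524)*(1/5462) = (-4138 + 47524/175)*(1/5462) = -676626/175*1/5462 = -338313/477925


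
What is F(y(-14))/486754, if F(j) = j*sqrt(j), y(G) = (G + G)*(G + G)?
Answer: 10976/243377 ≈ 0.045099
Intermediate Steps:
y(G) = 4*G**2 (y(G) = (2*G)*(2*G) = 4*G**2)
F(j) = j**(3/2)
F(y(-14))/486754 = (4*(-14)**2)**(3/2)/486754 = (4*196)**(3/2)*(1/486754) = 784**(3/2)*(1/486754) = 21952*(1/486754) = 10976/243377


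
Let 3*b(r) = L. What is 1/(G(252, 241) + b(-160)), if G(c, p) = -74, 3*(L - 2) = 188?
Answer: -9/472 ≈ -0.019068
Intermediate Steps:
L = 194/3 (L = 2 + (⅓)*188 = 2 + 188/3 = 194/3 ≈ 64.667)
b(r) = 194/9 (b(r) = (⅓)*(194/3) = 194/9)
1/(G(252, 241) + b(-160)) = 1/(-74 + 194/9) = 1/(-472/9) = -9/472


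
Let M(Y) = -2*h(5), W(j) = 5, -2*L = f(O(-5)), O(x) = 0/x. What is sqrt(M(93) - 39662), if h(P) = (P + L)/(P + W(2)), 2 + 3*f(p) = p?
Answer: I*sqrt(8924190)/15 ≈ 199.16*I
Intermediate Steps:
O(x) = 0
f(p) = -2/3 + p/3
L = 1/3 (L = -(-2/3 + (1/3)*0)/2 = -(-2/3 + 0)/2 = -1/2*(-2/3) = 1/3 ≈ 0.33333)
h(P) = (1/3 + P)/(5 + P) (h(P) = (P + 1/3)/(P + 5) = (1/3 + P)/(5 + P))
M(Y) = -16/15 (M(Y) = -2*(1/3 + 5)/(5 + 5) = -2*16/(10*3) = -16/(5*3) = -2*8/15 = -16/15)
sqrt(M(93) - 39662) = sqrt(-16/15 - 39662) = sqrt(-594946/15) = I*sqrt(8924190)/15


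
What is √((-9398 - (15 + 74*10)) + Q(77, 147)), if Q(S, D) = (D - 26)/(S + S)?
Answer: I*√1989834/14 ≈ 100.76*I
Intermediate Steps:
Q(S, D) = (-26 + D)/(2*S) (Q(S, D) = (-26 + D)/((2*S)) = (-26 + D)*(1/(2*S)) = (-26 + D)/(2*S))
√((-9398 - (15 + 74*10)) + Q(77, 147)) = √((-9398 - (15 + 74*10)) + (½)*(-26 + 147)/77) = √((-9398 - (15 + 740)) + (½)*(1/77)*121) = √((-9398 - 1*755) + 11/14) = √((-9398 - 755) + 11/14) = √(-10153 + 11/14) = √(-142131/14) = I*√1989834/14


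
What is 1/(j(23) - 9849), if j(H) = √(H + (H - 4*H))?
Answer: -9849/97002847 - I*√46/97002847 ≈ -0.00010153 - 6.9919e-8*I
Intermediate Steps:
j(H) = √2*√(-H) (j(H) = √(H - 3*H) = √(-2*H) = √2*√(-H))
1/(j(23) - 9849) = 1/(√2*√(-1*23) - 9849) = 1/(√2*√(-23) - 9849) = 1/(√2*(I*√23) - 9849) = 1/(I*√46 - 9849) = 1/(-9849 + I*√46)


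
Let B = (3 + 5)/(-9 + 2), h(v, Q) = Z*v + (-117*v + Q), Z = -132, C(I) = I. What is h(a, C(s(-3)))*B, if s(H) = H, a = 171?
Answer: 340656/7 ≈ 48665.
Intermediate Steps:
h(v, Q) = Q - 249*v (h(v, Q) = -132*v + (-117*v + Q) = -132*v + (Q - 117*v) = Q - 249*v)
B = -8/7 (B = 8/(-7) = 8*(-1/7) = -8/7 ≈ -1.1429)
h(a, C(s(-3)))*B = (-3 - 249*171)*(-8/7) = (-3 - 42579)*(-8/7) = -42582*(-8/7) = 340656/7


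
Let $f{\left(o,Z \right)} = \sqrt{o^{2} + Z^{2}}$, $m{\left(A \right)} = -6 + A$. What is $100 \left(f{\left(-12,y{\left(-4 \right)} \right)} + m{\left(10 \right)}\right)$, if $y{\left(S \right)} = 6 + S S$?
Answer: $400 + 200 \sqrt{157} \approx 2906.0$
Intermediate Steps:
$y{\left(S \right)} = 6 + S^{2}$
$f{\left(o,Z \right)} = \sqrt{Z^{2} + o^{2}}$
$100 \left(f{\left(-12,y{\left(-4 \right)} \right)} + m{\left(10 \right)}\right) = 100 \left(\sqrt{\left(6 + \left(-4\right)^{2}\right)^{2} + \left(-12\right)^{2}} + \left(-6 + 10\right)\right) = 100 \left(\sqrt{\left(6 + 16\right)^{2} + 144} + 4\right) = 100 \left(\sqrt{22^{2} + 144} + 4\right) = 100 \left(\sqrt{484 + 144} + 4\right) = 100 \left(\sqrt{628} + 4\right) = 100 \left(2 \sqrt{157} + 4\right) = 100 \left(4 + 2 \sqrt{157}\right) = 400 + 200 \sqrt{157}$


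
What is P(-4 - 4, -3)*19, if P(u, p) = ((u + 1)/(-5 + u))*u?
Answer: -1064/13 ≈ -81.846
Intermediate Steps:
P(u, p) = u*(1 + u)/(-5 + u) (P(u, p) = ((1 + u)/(-5 + u))*u = u*(1 + u)/(-5 + u))
P(-4 - 4, -3)*19 = ((-4 - 4)*(1 + (-4 - 4))/(-5 + (-4 - 4)))*19 = -8*(1 - 8)/(-5 - 8)*19 = -8*(-7)/(-13)*19 = -8*(-1/13)*(-7)*19 = -56/13*19 = -1064/13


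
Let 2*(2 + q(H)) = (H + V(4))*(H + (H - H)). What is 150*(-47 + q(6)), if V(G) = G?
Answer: -2850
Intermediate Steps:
q(H) = -2 + H*(4 + H)/2 (q(H) = -2 + ((H + 4)*(H + (H - H)))/2 = -2 + ((4 + H)*(H + 0))/2 = -2 + ((4 + H)*H)/2 = -2 + (H*(4 + H))/2 = -2 + H*(4 + H)/2)
150*(-47 + q(6)) = 150*(-47 + (-2 + (½)*6² + 2*6)) = 150*(-47 + (-2 + (½)*36 + 12)) = 150*(-47 + (-2 + 18 + 12)) = 150*(-47 + 28) = 150*(-19) = -2850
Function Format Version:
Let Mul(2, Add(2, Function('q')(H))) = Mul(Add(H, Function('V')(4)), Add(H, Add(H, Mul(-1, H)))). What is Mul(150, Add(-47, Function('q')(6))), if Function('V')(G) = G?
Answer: -2850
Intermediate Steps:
Function('q')(H) = Add(-2, Mul(Rational(1, 2), H, Add(4, H))) (Function('q')(H) = Add(-2, Mul(Rational(1, 2), Mul(Add(H, 4), Add(H, Add(H, Mul(-1, H)))))) = Add(-2, Mul(Rational(1, 2), Mul(Add(4, H), Add(H, 0)))) = Add(-2, Mul(Rational(1, 2), Mul(Add(4, H), H))) = Add(-2, Mul(Rational(1, 2), Mul(H, Add(4, H)))) = Add(-2, Mul(Rational(1, 2), H, Add(4, H))))
Mul(150, Add(-47, Function('q')(6))) = Mul(150, Add(-47, Add(-2, Mul(Rational(1, 2), Pow(6, 2)), Mul(2, 6)))) = Mul(150, Add(-47, Add(-2, Mul(Rational(1, 2), 36), 12))) = Mul(150, Add(-47, Add(-2, 18, 12))) = Mul(150, Add(-47, 28)) = Mul(150, -19) = -2850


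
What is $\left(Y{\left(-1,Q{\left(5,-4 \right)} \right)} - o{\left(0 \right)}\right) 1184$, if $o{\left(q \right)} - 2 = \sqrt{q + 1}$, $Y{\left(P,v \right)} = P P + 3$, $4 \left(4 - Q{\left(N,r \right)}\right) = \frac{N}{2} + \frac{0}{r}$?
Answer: $1184$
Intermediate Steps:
$Q{\left(N,r \right)} = 4 - \frac{N}{8}$ ($Q{\left(N,r \right)} = 4 - \frac{\frac{N}{2} + \frac{0}{r}}{4} = 4 - \frac{N \frac{1}{2} + 0}{4} = 4 - \frac{\frac{N}{2} + 0}{4} = 4 - \frac{\frac{1}{2} N}{4} = 4 - \frac{N}{8}$)
$Y{\left(P,v \right)} = 3 + P^{2}$ ($Y{\left(P,v \right)} = P^{2} + 3 = 3 + P^{2}$)
$o{\left(q \right)} = 2 + \sqrt{1 + q}$ ($o{\left(q \right)} = 2 + \sqrt{q + 1} = 2 + \sqrt{1 + q}$)
$\left(Y{\left(-1,Q{\left(5,-4 \right)} \right)} - o{\left(0 \right)}\right) 1184 = \left(\left(3 + \left(-1\right)^{2}\right) - \left(2 + \sqrt{1 + 0}\right)\right) 1184 = \left(\left(3 + 1\right) - \left(2 + \sqrt{1}\right)\right) 1184 = \left(4 - \left(2 + 1\right)\right) 1184 = \left(4 - 3\right) 1184 = 1 \cdot 1184 = 1184$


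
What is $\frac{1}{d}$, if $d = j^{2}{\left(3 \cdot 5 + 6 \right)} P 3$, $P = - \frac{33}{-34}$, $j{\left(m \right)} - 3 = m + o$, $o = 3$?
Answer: $\frac{34}{72171} \approx 0.0004711$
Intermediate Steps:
$j{\left(m \right)} = 6 + m$ ($j{\left(m \right)} = 3 + \left(m + 3\right) = 3 + \left(3 + m\right) = 6 + m$)
$P = \frac{33}{34}$ ($P = \left(-33\right) \left(- \frac{1}{34}\right) = \frac{33}{34} \approx 0.97059$)
$d = \frac{72171}{34}$ ($d = \left(6 + \left(3 \cdot 5 + 6\right)\right)^{2} \cdot \frac{33}{34} \cdot 3 = \left(6 + \left(15 + 6\right)\right)^{2} \cdot \frac{33}{34} \cdot 3 = \left(6 + 21\right)^{2} \cdot \frac{33}{34} \cdot 3 = 27^{2} \cdot \frac{33}{34} \cdot 3 = 729 \cdot \frac{33}{34} \cdot 3 = \frac{24057}{34} \cdot 3 = \frac{72171}{34} \approx 2122.7$)
$\frac{1}{d} = \frac{1}{\frac{72171}{34}} = \frac{34}{72171}$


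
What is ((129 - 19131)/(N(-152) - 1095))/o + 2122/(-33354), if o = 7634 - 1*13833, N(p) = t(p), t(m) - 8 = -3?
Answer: -34339348/516903615 ≈ -0.066433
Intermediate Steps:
t(m) = 5 (t(m) = 8 - 3 = 5)
N(p) = 5
o = -6199 (o = 7634 - 13833 = -6199)
((129 - 19131)/(N(-152) - 1095))/o + 2122/(-33354) = ((129 - 19131)/(5 - 1095))/(-6199) + 2122/(-33354) = -19002/(-1090)*(-1/6199) + 2122*(-1/33354) = -19002*(-1/1090)*(-1/6199) - 1061/16677 = (9501/545)*(-1/6199) - 1061/16677 = -9501/3378455 - 1061/16677 = -34339348/516903615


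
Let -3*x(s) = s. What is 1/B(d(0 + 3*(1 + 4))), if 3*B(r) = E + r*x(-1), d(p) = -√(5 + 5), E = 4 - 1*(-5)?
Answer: 243/719 + 9*√10/719 ≈ 0.37755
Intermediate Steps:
x(s) = -s/3
E = 9 (E = 4 + 5 = 9)
d(p) = -√10
B(r) = 3 + r/9 (B(r) = (9 + r*(-⅓*(-1)))/3 = (9 + r*(⅓))/3 = (9 + r/3)/3 = 3 + r/9)
1/B(d(0 + 3*(1 + 4))) = 1/(3 + (-√10)/9) = 1/(3 - √10/9)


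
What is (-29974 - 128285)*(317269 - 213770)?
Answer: -16379648241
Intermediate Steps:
(-29974 - 128285)*(317269 - 213770) = -158259*103499 = -16379648241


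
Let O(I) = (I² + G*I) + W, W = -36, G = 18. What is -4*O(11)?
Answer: -1132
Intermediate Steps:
O(I) = -36 + I² + 18*I (O(I) = (I² + 18*I) - 36 = -36 + I² + 18*I)
-4*O(11) = -4*(-36 + 11² + 18*11) = -4*(-36 + 121 + 198) = -4*283 = -1132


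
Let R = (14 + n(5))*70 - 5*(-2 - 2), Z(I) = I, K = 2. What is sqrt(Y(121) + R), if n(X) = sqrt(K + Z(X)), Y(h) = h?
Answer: sqrt(1121 + 70*sqrt(7)) ≈ 36.141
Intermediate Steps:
n(X) = sqrt(2 + X)
R = 1000 + 70*sqrt(7) (R = (14 + sqrt(2 + 5))*70 - 5*(-2 - 2) = (14 + sqrt(7))*70 - 5*(-4) = (980 + 70*sqrt(7)) + 20 = 1000 + 70*sqrt(7) ≈ 1185.2)
sqrt(Y(121) + R) = sqrt(121 + (1000 + 70*sqrt(7))) = sqrt(1121 + 70*sqrt(7))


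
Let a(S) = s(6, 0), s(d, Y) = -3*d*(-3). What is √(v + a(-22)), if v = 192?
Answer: √246 ≈ 15.684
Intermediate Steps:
s(d, Y) = 9*d
a(S) = 54 (a(S) = 9*6 = 54)
√(v + a(-22)) = √(192 + 54) = √246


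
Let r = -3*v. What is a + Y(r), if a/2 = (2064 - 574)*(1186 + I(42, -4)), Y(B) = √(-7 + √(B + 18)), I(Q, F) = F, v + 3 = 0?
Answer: 3522360 + √(-7 + 3*√3) ≈ 3.5224e+6 + 1.3431*I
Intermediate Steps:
v = -3 (v = -3 + 0 = -3)
r = 9 (r = -3*(-3) = 9)
Y(B) = √(-7 + √(18 + B))
a = 3522360 (a = 2*((2064 - 574)*(1186 - 4)) = 2*(1490*1182) = 2*1761180 = 3522360)
a + Y(r) = 3522360 + √(-7 + √(18 + 9)) = 3522360 + √(-7 + √27) = 3522360 + √(-7 + 3*√3)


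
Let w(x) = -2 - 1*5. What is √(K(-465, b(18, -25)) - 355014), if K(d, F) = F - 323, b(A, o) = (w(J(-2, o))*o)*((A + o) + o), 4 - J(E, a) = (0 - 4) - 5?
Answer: 61*I*√97 ≈ 600.78*I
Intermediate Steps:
J(E, a) = 13 (J(E, a) = 4 - ((0 - 4) - 5) = 4 - (-4 - 5) = 4 - 1*(-9) = 4 + 9 = 13)
w(x) = -7 (w(x) = -2 - 5 = -7)
b(A, o) = -7*o*(A + 2*o) (b(A, o) = (-7*o)*((A + o) + o) = (-7*o)*(A + 2*o) = -7*o*(A + 2*o))
K(d, F) = -323 + F
√(K(-465, b(18, -25)) - 355014) = √((-323 - 7*(-25)*(18 + 2*(-25))) - 355014) = √((-323 - 7*(-25)*(18 - 50)) - 355014) = √((-323 - 7*(-25)*(-32)) - 355014) = √((-323 - 5600) - 355014) = √(-5923 - 355014) = √(-360937) = 61*I*√97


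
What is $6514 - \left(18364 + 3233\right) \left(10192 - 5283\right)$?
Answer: $-106013159$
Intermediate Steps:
$6514 - \left(18364 + 3233\right) \left(10192 - 5283\right) = 6514 - 21597 \cdot 4909 = 6514 - 106019673 = -106013159$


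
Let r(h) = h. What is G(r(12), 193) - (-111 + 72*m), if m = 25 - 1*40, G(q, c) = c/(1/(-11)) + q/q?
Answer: -931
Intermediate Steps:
G(q, c) = 1 - 11*c (G(q, c) = c/(-1/11) + 1 = c*(-11) + 1 = -11*c + 1 = 1 - 11*c)
m = -15 (m = 25 - 40 = -15)
G(r(12), 193) - (-111 + 72*m) = (1 - 11*193) - (-111 + 72*(-15)) = (1 - 2123) - (-111 - 1080) = -2122 - 1*(-1191) = -2122 + 1191 = -931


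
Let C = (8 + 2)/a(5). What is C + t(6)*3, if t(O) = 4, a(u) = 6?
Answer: 41/3 ≈ 13.667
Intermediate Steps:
C = 5/3 (C = (8 + 2)/6 = 10*(⅙) = 5/3 ≈ 1.6667)
C + t(6)*3 = 5/3 + 4*3 = 5/3 + 12 = 41/3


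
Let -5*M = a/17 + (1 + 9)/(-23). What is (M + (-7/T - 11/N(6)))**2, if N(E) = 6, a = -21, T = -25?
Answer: 5114109169/3439822500 ≈ 1.4867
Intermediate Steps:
M = 653/1955 (M = -(-21/17 + (1 + 9)/(-23))/5 = -(-21*1/17 + 10*(-1/23))/5 = -(-21/17 - 10/23)/5 = -1/5*(-653/391) = 653/1955 ≈ 0.33402)
(M + (-7/T - 11/N(6)))**2 = (653/1955 + (-7/(-25) - 11/6))**2 = (653/1955 + (-7*(-1/25) - 11*1/6))**2 = (653/1955 + (7/25 - 11/6))**2 = (653/1955 - 233/150)**2 = (-71513/58650)**2 = 5114109169/3439822500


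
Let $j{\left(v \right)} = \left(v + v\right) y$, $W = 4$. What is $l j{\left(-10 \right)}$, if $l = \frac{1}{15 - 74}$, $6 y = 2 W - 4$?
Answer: $\frac{40}{177} \approx 0.22599$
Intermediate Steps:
$y = \frac{2}{3}$ ($y = \frac{2 \cdot 4 - 4}{6} = \frac{8 - 4}{6} = \frac{1}{6} \cdot 4 = \frac{2}{3} \approx 0.66667$)
$l = - \frac{1}{59}$ ($l = \frac{1}{-59} = - \frac{1}{59} \approx -0.016949$)
$j{\left(v \right)} = \frac{4 v}{3}$ ($j{\left(v \right)} = \left(v + v\right) \frac{2}{3} = 2 v \frac{2}{3} = \frac{4 v}{3}$)
$l j{\left(-10 \right)} = - \frac{\frac{4}{3} \left(-10\right)}{59} = \left(- \frac{1}{59}\right) \left(- \frac{40}{3}\right) = \frac{40}{177}$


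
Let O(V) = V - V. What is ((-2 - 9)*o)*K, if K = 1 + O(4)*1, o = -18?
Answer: 198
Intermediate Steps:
O(V) = 0
K = 1 (K = 1 + 0*1 = 1 + 0 = 1)
((-2 - 9)*o)*K = ((-2 - 9)*(-18))*1 = -11*(-18)*1 = 198*1 = 198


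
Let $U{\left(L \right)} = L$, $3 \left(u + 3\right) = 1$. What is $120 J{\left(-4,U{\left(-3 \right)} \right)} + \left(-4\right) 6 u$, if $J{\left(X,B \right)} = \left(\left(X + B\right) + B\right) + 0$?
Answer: $-1136$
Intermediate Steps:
$u = - \frac{8}{3}$ ($u = -3 + \frac{1}{3} \cdot 1 = -3 + \frac{1}{3} = - \frac{8}{3} \approx -2.6667$)
$J{\left(X,B \right)} = X + 2 B$ ($J{\left(X,B \right)} = \left(\left(B + X\right) + B\right) + 0 = \left(X + 2 B\right) + 0 = X + 2 B$)
$120 J{\left(-4,U{\left(-3 \right)} \right)} + \left(-4\right) 6 u = 120 \left(-4 + 2 \left(-3\right)\right) + \left(-4\right) 6 \left(- \frac{8}{3}\right) = 120 \left(-4 - 6\right) - -64 = 120 \left(-10\right) + 64 = -1200 + 64 = -1136$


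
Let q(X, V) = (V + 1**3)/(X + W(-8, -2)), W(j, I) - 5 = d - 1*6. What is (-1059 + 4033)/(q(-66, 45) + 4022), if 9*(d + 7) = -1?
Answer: 43123/58310 ≈ 0.73955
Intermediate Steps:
d = -64/9 (d = -7 + (1/9)*(-1) = -7 - 1/9 = -64/9 ≈ -7.1111)
W(j, I) = -73/9 (W(j, I) = 5 + (-64/9 - 1*6) = 5 + (-64/9 - 6) = 5 - 118/9 = -73/9)
q(X, V) = (1 + V)/(-73/9 + X) (q(X, V) = (V + 1**3)/(X - 73/9) = (V + 1)/(-73/9 + X) = (1 + V)/(-73/9 + X))
(-1059 + 4033)/(q(-66, 45) + 4022) = (-1059 + 4033)/(9*(1 + 45)/(-73 + 9*(-66)) + 4022) = 2974/(9*46/(-73 - 594) + 4022) = 2974/(9*46/(-667) + 4022) = 2974/(9*(-1/667)*46 + 4022) = 2974/(-18/29 + 4022) = 2974/(116620/29) = 2974*(29/116620) = 43123/58310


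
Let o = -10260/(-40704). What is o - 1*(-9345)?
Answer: 31699095/3392 ≈ 9345.3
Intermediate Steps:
o = 855/3392 (o = -10260*(-1/40704) = 855/3392 ≈ 0.25206)
o - 1*(-9345) = 855/3392 - 1*(-9345) = 855/3392 + 9345 = 31699095/3392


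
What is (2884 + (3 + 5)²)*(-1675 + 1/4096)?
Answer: -5056408863/1024 ≈ -4.9379e+6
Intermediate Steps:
(2884 + (3 + 5)²)*(-1675 + 1/4096) = (2884 + 8²)*(-1675 + 1/4096) = (2884 + 64)*(-6860799/4096) = 2948*(-6860799/4096) = -5056408863/1024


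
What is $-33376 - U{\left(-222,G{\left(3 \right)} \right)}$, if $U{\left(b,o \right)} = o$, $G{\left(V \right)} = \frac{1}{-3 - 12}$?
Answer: $- \frac{500639}{15} \approx -33376.0$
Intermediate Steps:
$G{\left(V \right)} = - \frac{1}{15}$ ($G{\left(V \right)} = \frac{1}{-15} = - \frac{1}{15}$)
$-33376 - U{\left(-222,G{\left(3 \right)} \right)} = -33376 - - \frac{1}{15} = -33376 + \frac{1}{15} = - \frac{500639}{15}$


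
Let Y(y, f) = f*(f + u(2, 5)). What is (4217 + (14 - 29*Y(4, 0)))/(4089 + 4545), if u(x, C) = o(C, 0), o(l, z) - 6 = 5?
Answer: 4231/8634 ≈ 0.49004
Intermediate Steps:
o(l, z) = 11 (o(l, z) = 6 + 5 = 11)
u(x, C) = 11
Y(y, f) = f*(11 + f) (Y(y, f) = f*(f + 11) = f*(11 + f))
(4217 + (14 - 29*Y(4, 0)))/(4089 + 4545) = (4217 + (14 - 0*(11 + 0)))/(4089 + 4545) = (4217 + (14 - 0*11))/8634 = (4217 + (14 - 29*0))*(1/8634) = (4217 + (14 + 0))*(1/8634) = (4217 + 14)*(1/8634) = 4231*(1/8634) = 4231/8634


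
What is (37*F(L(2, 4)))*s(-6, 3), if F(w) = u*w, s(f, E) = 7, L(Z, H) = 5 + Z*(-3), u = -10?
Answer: 2590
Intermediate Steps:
L(Z, H) = 5 - 3*Z
F(w) = -10*w
(37*F(L(2, 4)))*s(-6, 3) = (37*(-10*(5 - 3*2)))*7 = (37*(-10*(5 - 6)))*7 = (37*(-10*(-1)))*7 = (37*10)*7 = 370*7 = 2590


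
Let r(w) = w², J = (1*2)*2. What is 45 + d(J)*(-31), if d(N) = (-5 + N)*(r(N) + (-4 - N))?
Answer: 293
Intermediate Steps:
J = 4 (J = 2*2 = 4)
d(N) = (-5 + N)*(-4 + N² - N) (d(N) = (-5 + N)*(N² + (-4 - N)) = (-5 + N)*(-4 + N² - N))
45 + d(J)*(-31) = 45 + (20 + 4 + 4³ - 6*4²)*(-31) = 45 + (20 + 4 + 64 - 6*16)*(-31) = 45 + (20 + 4 + 64 - 96)*(-31) = 45 - 8*(-31) = 45 + 248 = 293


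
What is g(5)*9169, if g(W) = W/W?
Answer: 9169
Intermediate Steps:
g(W) = 1
g(5)*9169 = 1*9169 = 9169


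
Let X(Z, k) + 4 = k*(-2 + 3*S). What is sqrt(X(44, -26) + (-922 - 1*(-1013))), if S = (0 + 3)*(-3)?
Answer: 29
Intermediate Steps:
S = -9 (S = 3*(-3) = -9)
X(Z, k) = -4 - 29*k (X(Z, k) = -4 + k*(-2 + 3*(-9)) = -4 + k*(-2 - 27) = -4 + k*(-29) = -4 - 29*k)
sqrt(X(44, -26) + (-922 - 1*(-1013))) = sqrt((-4 - 29*(-26)) + (-922 - 1*(-1013))) = sqrt((-4 + 754) + (-922 + 1013)) = sqrt(750 + 91) = sqrt(841) = 29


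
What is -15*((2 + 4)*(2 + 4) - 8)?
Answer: -420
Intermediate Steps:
-15*((2 + 4)*(2 + 4) - 8) = -15*(6*6 - 8) = -15*(36 - 8) = -15*28 = -420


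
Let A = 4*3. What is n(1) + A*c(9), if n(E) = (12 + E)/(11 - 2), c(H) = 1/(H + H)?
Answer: 19/9 ≈ 2.1111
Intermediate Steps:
A = 12
c(H) = 1/(2*H)
n(E) = 4/3 + E/9 (n(E) = (12 + E)/9 = (12 + E)*(⅑) = 4/3 + E/9)
n(1) + A*c(9) = (4/3 + (⅑)*1) + 12*((½)/9) = (4/3 + ⅑) + 12*((½)*(⅑)) = 13/9 + 12*(1/18) = 13/9 + ⅔ = 19/9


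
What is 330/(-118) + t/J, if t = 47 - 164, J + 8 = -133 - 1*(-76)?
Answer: -294/295 ≈ -0.99661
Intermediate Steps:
J = -65 (J = -8 + (-133 - 1*(-76)) = -8 + (-133 + 76) = -8 - 57 = -65)
t = -117
330/(-118) + t/J = 330/(-118) - 117/(-65) = 330*(-1/118) - 117*(-1/65) = -165/59 + 9/5 = -294/295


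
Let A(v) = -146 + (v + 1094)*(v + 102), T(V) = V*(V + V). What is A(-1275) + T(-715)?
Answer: 1234617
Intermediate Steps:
T(V) = 2*V**2 (T(V) = V*(2*V) = 2*V**2)
A(v) = -146 + (102 + v)*(1094 + v) (A(v) = -146 + (1094 + v)*(102 + v) = -146 + (102 + v)*(1094 + v))
A(-1275) + T(-715) = (111442 + (-1275)**2 + 1196*(-1275)) + 2*(-715)**2 = (111442 + 1625625 - 1524900) + 2*511225 = 212167 + 1022450 = 1234617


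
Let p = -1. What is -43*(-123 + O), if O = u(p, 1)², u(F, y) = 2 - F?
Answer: 4902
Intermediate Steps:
O = 9 (O = (2 - 1*(-1))² = (2 + 1)² = 3² = 9)
-43*(-123 + O) = -43*(-123 + 9) = -43*(-114) = 4902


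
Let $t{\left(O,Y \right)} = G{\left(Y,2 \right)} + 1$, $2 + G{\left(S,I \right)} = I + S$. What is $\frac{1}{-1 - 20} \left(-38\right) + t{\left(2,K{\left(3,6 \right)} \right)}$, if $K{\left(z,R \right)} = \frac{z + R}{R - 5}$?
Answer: $\frac{248}{21} \approx 11.81$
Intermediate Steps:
$G{\left(S,I \right)} = -2 + I + S$ ($G{\left(S,I \right)} = -2 + \left(I + S\right) = -2 + I + S$)
$K{\left(z,R \right)} = \frac{R + z}{-5 + R}$
$t{\left(O,Y \right)} = 1 + Y$ ($t{\left(O,Y \right)} = \left(-2 + 2 + Y\right) + 1 = Y + 1 = 1 + Y$)
$\frac{1}{-1 - 20} \left(-38\right) + t{\left(2,K{\left(3,6 \right)} \right)} = \frac{1}{-1 - 20} \left(-38\right) + \left(1 + \frac{6 + 3}{-5 + 6}\right) = \frac{1}{-21} \left(-38\right) + \left(1 + 1^{-1} \cdot 9\right) = \left(- \frac{1}{21}\right) \left(-38\right) + \left(1 + 1 \cdot 9\right) = \frac{38}{21} + \left(1 + 9\right) = \frac{38}{21} + 10 = \frac{248}{21}$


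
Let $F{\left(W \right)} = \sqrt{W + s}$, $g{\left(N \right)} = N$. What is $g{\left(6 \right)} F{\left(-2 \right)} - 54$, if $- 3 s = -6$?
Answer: $-54$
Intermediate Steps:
$s = 2$ ($s = \left(- \frac{1}{3}\right) \left(-6\right) = 2$)
$F{\left(W \right)} = \sqrt{2 + W}$ ($F{\left(W \right)} = \sqrt{W + 2} = \sqrt{2 + W}$)
$g{\left(6 \right)} F{\left(-2 \right)} - 54 = 6 \sqrt{2 - 2} - 54 = 6 \sqrt{0} - 54 = 6 \cdot 0 - 54 = 0 - 54 = -54$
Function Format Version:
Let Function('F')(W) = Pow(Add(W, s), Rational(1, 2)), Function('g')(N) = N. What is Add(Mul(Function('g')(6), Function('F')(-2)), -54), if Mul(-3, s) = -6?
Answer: -54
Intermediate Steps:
s = 2 (s = Mul(Rational(-1, 3), -6) = 2)
Function('F')(W) = Pow(Add(2, W), Rational(1, 2)) (Function('F')(W) = Pow(Add(W, 2), Rational(1, 2)) = Pow(Add(2, W), Rational(1, 2)))
Add(Mul(Function('g')(6), Function('F')(-2)), -54) = Add(Mul(6, Pow(Add(2, -2), Rational(1, 2))), -54) = Add(Mul(6, Pow(0, Rational(1, 2))), -54) = Add(Mul(6, 0), -54) = Add(0, -54) = -54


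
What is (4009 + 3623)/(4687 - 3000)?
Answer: 7632/1687 ≈ 4.5240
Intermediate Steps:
(4009 + 3623)/(4687 - 3000) = 7632/1687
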